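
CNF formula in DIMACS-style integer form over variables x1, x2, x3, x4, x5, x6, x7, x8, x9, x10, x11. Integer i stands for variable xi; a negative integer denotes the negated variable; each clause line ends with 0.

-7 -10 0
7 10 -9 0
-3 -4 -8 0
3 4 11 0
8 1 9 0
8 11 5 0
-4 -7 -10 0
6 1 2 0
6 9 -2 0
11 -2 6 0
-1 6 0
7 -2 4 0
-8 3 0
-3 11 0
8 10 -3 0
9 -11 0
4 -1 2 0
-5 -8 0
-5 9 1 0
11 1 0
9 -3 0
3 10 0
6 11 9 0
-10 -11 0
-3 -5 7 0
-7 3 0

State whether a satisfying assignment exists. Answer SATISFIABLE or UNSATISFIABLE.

SATISFIABLE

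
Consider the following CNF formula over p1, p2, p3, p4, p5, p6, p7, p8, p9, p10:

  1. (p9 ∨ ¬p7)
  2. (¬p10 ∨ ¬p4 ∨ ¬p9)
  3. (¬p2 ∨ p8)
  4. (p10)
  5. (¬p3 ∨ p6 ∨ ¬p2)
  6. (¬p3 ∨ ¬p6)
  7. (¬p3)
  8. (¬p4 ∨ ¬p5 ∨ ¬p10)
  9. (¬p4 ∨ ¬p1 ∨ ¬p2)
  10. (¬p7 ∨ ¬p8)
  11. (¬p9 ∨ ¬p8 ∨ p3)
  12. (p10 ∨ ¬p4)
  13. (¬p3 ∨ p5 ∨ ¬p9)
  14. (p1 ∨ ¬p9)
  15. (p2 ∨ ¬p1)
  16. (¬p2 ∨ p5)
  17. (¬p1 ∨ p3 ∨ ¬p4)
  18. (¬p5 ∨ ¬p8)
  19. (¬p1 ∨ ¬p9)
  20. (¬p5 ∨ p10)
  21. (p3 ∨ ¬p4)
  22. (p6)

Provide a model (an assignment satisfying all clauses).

p1=0  p2=0  p3=0  p4=0  p5=0  p6=1  p7=0  p8=1  p9=0  p10=1

Unit propagation: (p10) forces p10 = True.
The clause (¬p3) is unit: p3 must be False.
(¬p4) is a unit clause, so p4 = False.
Unit propagation: (p6) forces p6 = True.
p7 occurs only negated in the remaining clauses — set p7 = False.
Branch on p1: take p1 = False.
  then p9 is forced to False.
The remaining clauses are satisfied by p2 = False, p5 = False, p8 = True.
Every clause has at least one true literal under this assignment.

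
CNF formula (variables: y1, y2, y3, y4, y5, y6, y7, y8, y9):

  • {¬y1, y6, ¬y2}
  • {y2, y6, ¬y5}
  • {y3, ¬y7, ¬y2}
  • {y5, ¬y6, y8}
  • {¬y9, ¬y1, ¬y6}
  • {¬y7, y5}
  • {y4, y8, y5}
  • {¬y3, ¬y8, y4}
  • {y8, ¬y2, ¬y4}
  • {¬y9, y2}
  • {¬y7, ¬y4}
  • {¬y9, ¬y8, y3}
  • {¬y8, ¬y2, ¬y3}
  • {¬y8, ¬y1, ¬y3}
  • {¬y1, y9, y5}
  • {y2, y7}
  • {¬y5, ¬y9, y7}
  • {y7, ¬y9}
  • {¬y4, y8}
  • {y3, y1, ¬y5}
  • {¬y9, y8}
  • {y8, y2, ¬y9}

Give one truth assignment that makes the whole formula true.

y1=0  y2=1  y3=0  y4=1  y5=0  y6=1  y7=0  y8=1  y9=0

Check each clause:
  1. {y6, ¬y1, ¬y2} — ¬y1 is true.
  2. {y2, y6, ¬y5} — y2 is true.
  3. {y3, ¬y7, ¬y2} — ¬y7 is true.
  4. {¬y6, y8, y5} — y8 is true.
  5. {¬y9, ¬y6, ¬y1} — ¬y1 is true.
  6. {y5, ¬y7} — ¬y7 is true.
  7. {y8, y5, y4} — y8 is true.
  8. {y4, ¬y3, ¬y8} — y4 is true.
  9. {¬y2, y8, ¬y4} — y8 is true.
  10. {¬y9, y2} — y2 is true.
  11. {¬y4, ¬y7} — ¬y7 is true.
  12. {¬y8, ¬y9, y3} — ¬y9 is true.
  13. {¬y3, ¬y8, ¬y2} — ¬y3 is true.
  14. {¬y1, ¬y3, ¬y8} — ¬y3 is true.
  15. {¬y1, y9, y5} — ¬y1 is true.
  16. {y2, y7} — y2 is true.
  17. {¬y9, ¬y5, y7} — ¬y5 is true.
  18. {y7, ¬y9} — ¬y9 is true.
  19. {y8, ¬y4} — y8 is true.
  20. {¬y5, y1, y3} — ¬y5 is true.
  21. {¬y9, y8} — y8 is true.
  22. {¬y9, y8, y2} — y8 is true.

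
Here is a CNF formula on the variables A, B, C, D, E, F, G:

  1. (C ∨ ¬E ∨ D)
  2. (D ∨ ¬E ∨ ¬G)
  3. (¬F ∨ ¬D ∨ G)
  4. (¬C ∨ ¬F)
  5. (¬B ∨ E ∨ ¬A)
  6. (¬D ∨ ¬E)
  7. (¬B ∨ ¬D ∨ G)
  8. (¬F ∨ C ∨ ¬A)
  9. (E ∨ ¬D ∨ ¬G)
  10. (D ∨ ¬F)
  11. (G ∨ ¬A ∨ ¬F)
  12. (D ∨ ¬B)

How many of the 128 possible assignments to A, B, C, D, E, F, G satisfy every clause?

Split on D, then E.
  D=T, E=T: a clause becomes empty — 0.
  D=T, E=F: remaining (A,B,C,F,G) ∈ {(F,F,F,F,F); (F,F,T,F,F); (T,F,F,F,F); (T,F,T,F,F)} — 4.
  D=F, E=T: remaining (A,B,C,F,G) ∈ {(F,F,T,F,F); (T,F,T,F,F)} — 2.
  D=F, E=F: forces B=F; F=F; A, C, G free → 2^3 = 8.
Total: 0 + 4 + 2 + 8 = 14.

14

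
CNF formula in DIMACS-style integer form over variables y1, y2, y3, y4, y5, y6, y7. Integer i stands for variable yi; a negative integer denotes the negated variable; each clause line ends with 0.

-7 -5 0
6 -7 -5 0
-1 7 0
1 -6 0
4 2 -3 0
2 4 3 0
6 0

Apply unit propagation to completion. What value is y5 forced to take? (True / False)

False

(y6) is a unit clause: y6 = True.
In (y1 || !y6), !y6 is now false; y1 must hold, so y1 = True.
(y7 || !y1) with y1 = True leaves only y7, so y7 = True.
(!y5 || !y7) with y7 = True leaves only !y5, so y5 = False.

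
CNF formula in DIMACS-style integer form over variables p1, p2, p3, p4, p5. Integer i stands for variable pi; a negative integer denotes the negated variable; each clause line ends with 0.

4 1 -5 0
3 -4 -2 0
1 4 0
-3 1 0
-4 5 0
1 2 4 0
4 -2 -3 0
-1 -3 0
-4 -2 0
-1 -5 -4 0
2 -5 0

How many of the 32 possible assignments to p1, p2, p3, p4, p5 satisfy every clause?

3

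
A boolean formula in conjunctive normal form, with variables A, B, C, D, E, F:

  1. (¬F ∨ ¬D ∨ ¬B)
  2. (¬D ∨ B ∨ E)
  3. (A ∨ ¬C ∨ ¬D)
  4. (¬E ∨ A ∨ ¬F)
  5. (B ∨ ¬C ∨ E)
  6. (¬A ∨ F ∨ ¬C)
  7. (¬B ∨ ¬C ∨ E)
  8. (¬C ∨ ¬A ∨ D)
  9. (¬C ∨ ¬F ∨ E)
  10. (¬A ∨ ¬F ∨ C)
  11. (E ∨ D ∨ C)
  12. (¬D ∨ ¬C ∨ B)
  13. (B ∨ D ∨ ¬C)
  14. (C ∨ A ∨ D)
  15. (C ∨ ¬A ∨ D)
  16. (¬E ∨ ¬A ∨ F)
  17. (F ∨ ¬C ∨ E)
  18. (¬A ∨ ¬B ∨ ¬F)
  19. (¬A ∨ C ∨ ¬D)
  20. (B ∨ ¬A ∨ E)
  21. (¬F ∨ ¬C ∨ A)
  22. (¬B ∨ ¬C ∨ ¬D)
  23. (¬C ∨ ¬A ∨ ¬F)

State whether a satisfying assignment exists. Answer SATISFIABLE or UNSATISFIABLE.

Try A = False.
For the remaining variables, B = True, C = False, D = True, E = True, F = False works.
So A=F, B=T, C=F, D=T, E=T, F=F is a satisfying assignment.

SATISFIABLE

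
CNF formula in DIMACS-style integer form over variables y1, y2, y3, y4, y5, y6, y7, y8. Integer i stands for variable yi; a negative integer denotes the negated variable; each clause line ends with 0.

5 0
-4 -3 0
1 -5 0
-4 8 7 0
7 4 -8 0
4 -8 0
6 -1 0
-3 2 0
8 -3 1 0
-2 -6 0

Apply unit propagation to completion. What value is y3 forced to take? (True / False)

False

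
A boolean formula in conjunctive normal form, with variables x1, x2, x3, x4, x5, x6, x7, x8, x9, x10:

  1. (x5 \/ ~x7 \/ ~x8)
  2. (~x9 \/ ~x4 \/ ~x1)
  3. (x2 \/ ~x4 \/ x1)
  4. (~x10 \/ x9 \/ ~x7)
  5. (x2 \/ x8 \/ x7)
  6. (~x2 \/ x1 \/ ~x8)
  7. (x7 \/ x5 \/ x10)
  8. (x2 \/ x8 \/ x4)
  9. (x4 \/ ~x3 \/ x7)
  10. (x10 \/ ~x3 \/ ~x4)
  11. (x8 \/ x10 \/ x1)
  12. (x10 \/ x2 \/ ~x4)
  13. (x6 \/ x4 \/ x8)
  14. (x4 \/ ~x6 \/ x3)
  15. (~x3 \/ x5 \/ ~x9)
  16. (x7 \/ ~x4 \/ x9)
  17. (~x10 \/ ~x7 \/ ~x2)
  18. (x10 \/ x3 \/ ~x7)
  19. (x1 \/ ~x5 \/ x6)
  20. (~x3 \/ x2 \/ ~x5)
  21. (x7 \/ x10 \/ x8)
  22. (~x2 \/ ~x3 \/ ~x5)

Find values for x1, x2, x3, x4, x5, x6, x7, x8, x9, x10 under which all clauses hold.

x1=T, x2=F, x3=F, x4=F, x5=T, x6=F, x7=F, x8=T, x9=T, x10=F

Branch on x1: take x1 = True.
The remaining clauses are satisfied by x2 = False, x3 = False, x4 = False, x5 = True, x6 = False, x7 = False, x8 = True, x9 = True, x10 = False.
Check each clause:
  1. (~x7 \/ x5 \/ ~x8) — ~x7 is true.
  2. (~x1 \/ ~x9 \/ ~x4) — ~x4 is true.
  3. (x2 \/ x1 \/ ~x4) — x1 is true.
  4. (x9 \/ ~x10 \/ ~x7) — x9 is true.
  5. (x2 \/ x8 \/ x7) — x8 is true.
  6. (~x2 \/ ~x8 \/ x1) — x1 is true.
  7. (x7 \/ x5 \/ x10) — x5 is true.
  8. (x4 \/ x2 \/ x8) — x8 is true.
  9. (x4 \/ x7 \/ ~x3) — ~x3 is true.
  10. (~x3 \/ x10 \/ ~x4) — ~x4 is true.
  11. (x8 \/ x1 \/ x10) — x8 is true.
  12. (~x4 \/ x2 \/ x10) — ~x4 is true.
  13. (x6 \/ x8 \/ x4) — x8 is true.
  14. (~x6 \/ x3 \/ x4) — ~x6 is true.
  15. (~x9 \/ x5 \/ ~x3) — x5 is true.
  16. (x9 \/ ~x4 \/ x7) — x9 is true.
  17. (~x10 \/ ~x2 \/ ~x7) — ~x7 is true.
  18. (x3 \/ ~x7 \/ x10) — ~x7 is true.
  19. (x6 \/ x1 \/ ~x5) — x1 is true.
  20. (x2 \/ ~x5 \/ ~x3) — ~x3 is true.
  21. (x10 \/ x8 \/ x7) — x8 is true.
  22. (~x2 \/ ~x5 \/ ~x3) — ~x3 is true.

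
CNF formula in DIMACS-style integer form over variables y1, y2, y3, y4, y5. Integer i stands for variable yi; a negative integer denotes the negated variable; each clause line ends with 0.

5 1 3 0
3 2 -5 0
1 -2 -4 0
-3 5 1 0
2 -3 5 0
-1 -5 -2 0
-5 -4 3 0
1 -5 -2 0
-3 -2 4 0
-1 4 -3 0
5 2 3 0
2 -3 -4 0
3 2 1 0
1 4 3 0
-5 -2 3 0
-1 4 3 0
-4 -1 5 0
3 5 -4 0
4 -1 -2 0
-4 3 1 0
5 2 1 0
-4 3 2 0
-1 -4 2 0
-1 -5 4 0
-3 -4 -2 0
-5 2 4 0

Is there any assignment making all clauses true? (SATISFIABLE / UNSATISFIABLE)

UNSATISFIABLE

y3 = True:
  y2 = True:
    propagation gives y4=True; an empty clause results — contradiction.
  y2 = False:
    propagation gives y5=True, y4=False; an empty clause results — contradiction.
y3 = False:
  y1 = True:
    propagation gives y4=True, y5=False; an empty clause results — contradiction.
  y1 = False:
    propagation gives y5=True, y2=True; an empty clause results — contradiction.
Every branch closes, so no satisfying assignment exists.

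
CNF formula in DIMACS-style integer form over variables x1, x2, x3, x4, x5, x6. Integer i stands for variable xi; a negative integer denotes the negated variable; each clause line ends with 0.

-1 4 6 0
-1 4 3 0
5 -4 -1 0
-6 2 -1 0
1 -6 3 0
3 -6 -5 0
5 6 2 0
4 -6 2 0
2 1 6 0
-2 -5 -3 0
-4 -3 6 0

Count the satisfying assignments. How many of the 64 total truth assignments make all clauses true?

Split on x6, then x1.
  x6=1, x1=1: remaining (x2,x3,x4,x5) ∈ {(1,1,0,0)} — 1.
  x6=1, x1=0: remaining (x2,x3,x4,x5) ∈ {(0,1,1,0); (0,1,1,1); (1,1,0,0); (1,1,1,0)} — 4.
  x6=0, x1=1: remaining (x2,x3,x4,x5) ∈ {(0,0,1,1); (1,0,1,1)} — 2.
  x6=0, x1=0: 5 of the 16 assignments to (x2,x3,x4,x5) work.
Total: 1 + 4 + 2 + 5 = 12.

12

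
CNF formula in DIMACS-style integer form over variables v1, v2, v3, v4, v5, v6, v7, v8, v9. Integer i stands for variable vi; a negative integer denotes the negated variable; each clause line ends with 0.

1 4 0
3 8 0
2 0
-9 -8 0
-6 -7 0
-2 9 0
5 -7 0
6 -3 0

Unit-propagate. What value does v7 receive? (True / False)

False

(v2) stands alone — v2 = True.
In (v9 \/ ~v2), ~v2 is now false; v9 must hold, so v9 = True.
In (~v9 \/ ~v8), ~v9 is now false; ~v8 must hold, so v8 = False.
(v3 \/ v8): since v8 = False, the clause reduces to (v3). v3 = True.
(~v3 \/ v6) with v3 = True leaves only v6, so v6 = True.
In (~v6 \/ ~v7), ~v6 is now false; ~v7 must hold, so v7 = False.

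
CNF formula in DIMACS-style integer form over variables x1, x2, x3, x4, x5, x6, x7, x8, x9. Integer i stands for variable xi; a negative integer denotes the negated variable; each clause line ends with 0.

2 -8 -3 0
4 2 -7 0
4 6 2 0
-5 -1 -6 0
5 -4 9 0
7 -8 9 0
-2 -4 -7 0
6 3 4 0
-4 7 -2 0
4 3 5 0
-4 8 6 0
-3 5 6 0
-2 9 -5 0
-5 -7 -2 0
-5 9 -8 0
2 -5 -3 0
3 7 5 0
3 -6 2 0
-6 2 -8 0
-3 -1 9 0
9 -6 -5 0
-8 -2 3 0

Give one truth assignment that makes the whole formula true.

Pure literal: x1 appears only negated; assign x1 = False.
x9 occurs only positively in the remaining clauses — set x9 = True.
Try x2 = True.
Set x3 = True and propagate.
For the remaining variables, x4 = False, x5 = True, x6 = False, x7 = False, x8 = False works.

x1=0, x2=1, x3=1, x4=0, x5=1, x6=0, x7=0, x8=0, x9=1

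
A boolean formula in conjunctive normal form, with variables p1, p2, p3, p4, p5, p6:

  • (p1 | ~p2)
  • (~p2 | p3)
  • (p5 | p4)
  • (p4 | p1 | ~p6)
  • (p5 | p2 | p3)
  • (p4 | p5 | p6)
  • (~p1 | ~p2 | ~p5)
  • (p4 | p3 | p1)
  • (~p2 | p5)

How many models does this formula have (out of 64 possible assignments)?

Split on p2, then p5.
  p2=T, p5=T: a clause becomes empty — 0.
  p2=T, p5=F: a clause becomes empty — 0.
  p2=F, p5=T: 13 of the 16 assignments to (p1,p3,p4,p6) work.
  p2=F, p5=F: remaining (p1,p3,p4,p6) ∈ {(F,T,T,F); (F,T,T,T); (T,T,T,F); (T,T,T,T)} — 4.
Total: 0 + 0 + 13 + 4 = 17.

17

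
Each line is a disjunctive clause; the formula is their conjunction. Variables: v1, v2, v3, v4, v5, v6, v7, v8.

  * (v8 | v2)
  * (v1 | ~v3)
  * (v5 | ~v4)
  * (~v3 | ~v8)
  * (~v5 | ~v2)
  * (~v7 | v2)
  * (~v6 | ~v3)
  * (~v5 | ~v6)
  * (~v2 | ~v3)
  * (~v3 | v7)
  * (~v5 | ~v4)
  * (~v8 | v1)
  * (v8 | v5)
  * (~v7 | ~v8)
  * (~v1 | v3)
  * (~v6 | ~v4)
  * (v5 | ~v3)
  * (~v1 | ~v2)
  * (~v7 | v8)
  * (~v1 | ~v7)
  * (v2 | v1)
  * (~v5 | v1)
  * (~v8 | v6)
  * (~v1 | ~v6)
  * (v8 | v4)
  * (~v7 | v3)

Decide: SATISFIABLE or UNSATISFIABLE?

v1 = True:
  propagation gives v3=True, v8=False, v2=True; an empty clause results — contradiction.
v1 = False:
  propagation gives v3=False, v8=False, v2=True, v5=False; an empty clause results — contradiction.
Every branch closes, so no satisfying assignment exists.

UNSATISFIABLE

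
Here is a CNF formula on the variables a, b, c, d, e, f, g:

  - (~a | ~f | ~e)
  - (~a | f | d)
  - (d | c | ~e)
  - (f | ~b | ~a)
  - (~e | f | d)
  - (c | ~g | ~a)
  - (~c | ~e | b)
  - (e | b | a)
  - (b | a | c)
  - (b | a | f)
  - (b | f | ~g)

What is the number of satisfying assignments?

Split on a, then b.
  a=1, b=1: d free; 3 ways for (c,e,f,g) × 2^1 = 6.
  a=1, b=0: 9 of the 32 assignments to (c,d,e,f,g) work.
  a=0, b=1: g free; 13 ways for (c,d,e,f) × 2^1 = 26.
  a=0, b=0: a clause becomes empty — 0.
Total: 6 + 9 + 26 + 0 = 41.

41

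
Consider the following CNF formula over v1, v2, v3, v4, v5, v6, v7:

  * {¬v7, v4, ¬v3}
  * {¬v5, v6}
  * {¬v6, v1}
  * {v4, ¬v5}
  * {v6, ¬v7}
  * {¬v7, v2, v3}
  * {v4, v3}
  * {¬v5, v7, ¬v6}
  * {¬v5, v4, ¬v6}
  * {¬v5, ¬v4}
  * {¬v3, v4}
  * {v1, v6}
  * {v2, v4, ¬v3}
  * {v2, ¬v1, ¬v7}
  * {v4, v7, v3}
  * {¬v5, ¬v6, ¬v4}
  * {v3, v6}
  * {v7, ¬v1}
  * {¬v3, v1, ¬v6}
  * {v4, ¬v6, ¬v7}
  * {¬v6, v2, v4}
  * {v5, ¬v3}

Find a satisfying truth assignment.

v1=T, v2=T, v3=F, v4=T, v5=F, v6=T, v7=T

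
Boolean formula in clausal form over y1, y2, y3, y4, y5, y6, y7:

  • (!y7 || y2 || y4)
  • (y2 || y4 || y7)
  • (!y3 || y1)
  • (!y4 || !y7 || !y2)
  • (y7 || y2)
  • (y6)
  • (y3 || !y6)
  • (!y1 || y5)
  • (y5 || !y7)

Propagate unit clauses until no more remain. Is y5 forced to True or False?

True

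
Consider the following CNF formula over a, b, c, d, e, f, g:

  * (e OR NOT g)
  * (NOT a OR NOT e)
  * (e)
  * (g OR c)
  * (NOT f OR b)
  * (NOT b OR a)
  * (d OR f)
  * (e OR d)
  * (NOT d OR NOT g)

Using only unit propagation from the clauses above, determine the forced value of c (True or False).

True

Unit clause (e) sets e = True.
(NOT a OR NOT e) with e = True leaves only NOT a, so a = False.
From (a OR NOT b) and a = False: b = False.
(b OR NOT f): since b = False, the clause reduces to (NOT f). f = False.
In (d OR f), f is now false; d must hold, so d = True.
(NOT d OR NOT g): since d = True, the clause reduces to (NOT g). g = False.
(c OR g) with g = False leaves only c, so c = True.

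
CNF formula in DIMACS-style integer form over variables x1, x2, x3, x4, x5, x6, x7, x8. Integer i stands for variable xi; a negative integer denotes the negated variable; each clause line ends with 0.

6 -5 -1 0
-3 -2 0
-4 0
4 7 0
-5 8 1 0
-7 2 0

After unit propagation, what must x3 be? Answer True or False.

False

(~x4) is a unit clause: x4 = False.
(x7 | x4) with x4 = False leaves only x7, so x7 = True.
(x2 | ~x7): since x7 = True, the clause reduces to (x2). x2 = True.
In (~x2 | ~x3), ~x2 is now false; ~x3 must hold, so x3 = False.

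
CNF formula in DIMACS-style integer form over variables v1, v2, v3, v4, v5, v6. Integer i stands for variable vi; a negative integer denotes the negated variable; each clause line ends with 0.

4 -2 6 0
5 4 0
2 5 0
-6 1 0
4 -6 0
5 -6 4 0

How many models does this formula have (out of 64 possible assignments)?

22

Case analysis on v4 and v6:
  v4=1, v6=1: v3 free; 3 ways for (v1,v2,v5) × 2^1 = 6.
  v4=1, v6=0: v1, v3 free; 3 ways for (v2,v5) × 2^2 = 12.
  v4=0, v6=1: a clause becomes empty — 0.
  v4=0, v6=0: remaining (v1,v2,v3,v5) ∈ {(0,0,0,1); (0,0,1,1); (1,0,0,1); (1,0,1,1)} — 4.
Total: 6 + 12 + 0 + 4 = 22.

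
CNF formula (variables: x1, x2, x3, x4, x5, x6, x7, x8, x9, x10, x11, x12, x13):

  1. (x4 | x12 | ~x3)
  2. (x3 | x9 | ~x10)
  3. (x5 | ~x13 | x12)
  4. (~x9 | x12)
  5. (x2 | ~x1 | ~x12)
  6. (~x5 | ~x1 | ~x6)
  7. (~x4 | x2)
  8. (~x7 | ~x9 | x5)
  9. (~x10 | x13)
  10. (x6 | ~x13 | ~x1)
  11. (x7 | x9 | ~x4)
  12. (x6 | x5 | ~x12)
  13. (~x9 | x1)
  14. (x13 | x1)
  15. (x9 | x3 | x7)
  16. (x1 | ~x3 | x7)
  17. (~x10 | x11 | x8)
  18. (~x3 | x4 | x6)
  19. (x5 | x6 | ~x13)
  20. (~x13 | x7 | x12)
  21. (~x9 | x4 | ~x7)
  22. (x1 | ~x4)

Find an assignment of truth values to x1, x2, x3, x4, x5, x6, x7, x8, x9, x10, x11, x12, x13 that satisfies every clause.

x1=T, x2=T, x3=T, x4=F, x5=F, x6=T, x7=T, x8=T, x9=F, x10=F, x11=T, x12=T, x13=F

Pure literal: x2 appears only positively; assign x2 = True.
x8 occurs only positively in the remaining clauses — set x8 = True.
Set x1 = True and propagate.
Branch on x3: take x3 = True.
For the remaining variables, x4 = False, x5 = False, x6 = True, x7 = True, x9 = False, x10 = False, x11 = True, x12 = True, x13 = False works.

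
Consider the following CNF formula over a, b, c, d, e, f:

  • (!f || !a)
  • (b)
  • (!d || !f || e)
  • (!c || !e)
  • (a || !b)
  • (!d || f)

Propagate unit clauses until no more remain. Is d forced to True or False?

(b) is a unit clause: b = True.
From (!b || a) and b = True: a = True.
From (!f || !a) and a = True: f = False.
(!d || f) with f = False leaves only !d, so d = False.

False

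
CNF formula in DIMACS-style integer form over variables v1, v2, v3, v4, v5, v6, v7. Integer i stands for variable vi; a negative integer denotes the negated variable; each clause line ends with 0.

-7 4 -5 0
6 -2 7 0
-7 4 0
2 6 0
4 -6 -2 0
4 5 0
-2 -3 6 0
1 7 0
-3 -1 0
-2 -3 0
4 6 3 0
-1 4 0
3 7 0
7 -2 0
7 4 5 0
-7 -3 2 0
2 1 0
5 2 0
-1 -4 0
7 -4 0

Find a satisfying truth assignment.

v1=False, v2=True, v3=False, v4=True, v5=True, v6=False, v7=True

Try v1 = False.
  then v7 is forced to True.
  then v4 is forced to True.
  then v2 is forced to True.
  then v3 is forced to False.
v5, v6 are now unconstrained; take v5 = True, v6 = False.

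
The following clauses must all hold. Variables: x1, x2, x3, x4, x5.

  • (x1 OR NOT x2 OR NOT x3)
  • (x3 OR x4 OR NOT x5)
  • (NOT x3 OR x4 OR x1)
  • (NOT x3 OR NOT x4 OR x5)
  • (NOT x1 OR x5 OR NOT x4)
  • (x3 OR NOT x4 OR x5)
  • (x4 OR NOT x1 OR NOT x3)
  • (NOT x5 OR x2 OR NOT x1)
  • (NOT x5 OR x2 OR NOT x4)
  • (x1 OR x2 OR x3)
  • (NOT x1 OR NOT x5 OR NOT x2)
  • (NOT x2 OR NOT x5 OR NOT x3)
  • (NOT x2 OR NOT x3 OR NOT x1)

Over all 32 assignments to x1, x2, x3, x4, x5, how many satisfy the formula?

4

Satisfying assignments:
  x1=F x2=T x3=F x4=F x5=F
  x1=F x2=T x3=F x4=T x5=T
  x1=T x2=F x3=F x4=F x5=F
  x1=T x2=T x3=F x4=F x5=F
Count: 4.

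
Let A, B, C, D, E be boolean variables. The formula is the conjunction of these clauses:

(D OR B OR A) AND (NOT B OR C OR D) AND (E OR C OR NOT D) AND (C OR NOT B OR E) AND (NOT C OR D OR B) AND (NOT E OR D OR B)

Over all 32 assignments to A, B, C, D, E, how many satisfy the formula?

Case analysis on B and D:
  B=1, D=1: A free; 3 ways for (C,E) × 2^1 = 6.
  B=1, D=0: remaining (A,C,E) ∈ {(0,1,0); (0,1,1); (1,1,0); (1,1,1)} — 4.
  B=0, D=1: A free; 3 ways for (C,E) × 2^1 = 6.
  B=0, D=0: remaining (A,C,E) ∈ {(1,0,0)} — 1.
Total: 6 + 4 + 6 + 1 = 17.

17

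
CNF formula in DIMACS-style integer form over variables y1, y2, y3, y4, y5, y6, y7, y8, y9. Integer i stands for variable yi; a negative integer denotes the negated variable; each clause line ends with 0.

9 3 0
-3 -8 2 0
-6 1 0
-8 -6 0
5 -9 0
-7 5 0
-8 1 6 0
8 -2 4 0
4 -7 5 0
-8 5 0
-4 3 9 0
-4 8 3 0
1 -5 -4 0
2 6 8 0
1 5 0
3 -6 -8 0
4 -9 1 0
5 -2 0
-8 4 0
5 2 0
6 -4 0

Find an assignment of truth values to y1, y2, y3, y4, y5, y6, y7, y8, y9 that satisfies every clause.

Pure literal: y1 appears only positively; assign y1 = True.
Pure literal: y7 appears only negated; assign y7 = False.
Branch on y2: take y2 = False.
  then y5 is forced to True.
Branch on y3: take y3 = True.
  then y8 is forced to False.
  then y6 is forced to True.
y4, y9 are now unconstrained; take y4 = True, y9 = True.
Check each clause:
  1. (y9 | y3) — y9 is true.
  2. (~y3 | ~y8 | y2) — ~y8 is true.
  3. (y1 | ~y6) — y1 is true.
  4. (~y8 | ~y6) — ~y8 is true.
  5. (~y9 | y5) — y5 is true.
  6. (~y7 | y5) — ~y7 is true.
  7. (y6 | ~y8 | y1) — ~y8 is true.
  8. (y8 | y4 | ~y2) — y4 is true.
  9. (y5 | y4 | ~y7) — ~y7 is true.
  10. (y5 | ~y8) — ~y8 is true.
  11. (~y4 | y3 | y9) — y9 is true.
  12. (y8 | ~y4 | y3) — y3 is true.
  13. (~y4 | y1 | ~y5) — y1 is true.
  14. (y2 | y6 | y8) — y6 is true.
  15. (y1 | y5) — y1 is true.
  16. (~y6 | ~y8 | y3) — ~y8 is true.
  17. (y1 | y4 | ~y9) — y1 is true.
  18. (y5 | ~y2) — y5 is true.
  19. (~y8 | y4) — ~y8 is true.
  20. (y2 | y5) — y5 is true.
  21. (y6 | ~y4) — y6 is true.

y1=True, y2=False, y3=True, y4=True, y5=True, y6=True, y7=False, y8=False, y9=True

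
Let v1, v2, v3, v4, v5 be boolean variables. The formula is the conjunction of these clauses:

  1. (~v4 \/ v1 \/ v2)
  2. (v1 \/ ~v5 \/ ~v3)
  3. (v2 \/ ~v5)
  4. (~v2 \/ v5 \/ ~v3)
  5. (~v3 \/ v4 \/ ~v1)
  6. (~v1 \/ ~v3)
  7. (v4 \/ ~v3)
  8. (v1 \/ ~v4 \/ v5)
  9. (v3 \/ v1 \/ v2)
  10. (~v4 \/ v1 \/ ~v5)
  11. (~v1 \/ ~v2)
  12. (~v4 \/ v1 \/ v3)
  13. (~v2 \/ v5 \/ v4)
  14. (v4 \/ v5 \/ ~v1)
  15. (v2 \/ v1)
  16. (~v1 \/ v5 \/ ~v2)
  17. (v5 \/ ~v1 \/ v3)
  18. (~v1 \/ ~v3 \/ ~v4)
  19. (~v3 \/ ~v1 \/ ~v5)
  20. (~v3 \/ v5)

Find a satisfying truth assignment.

v1=0  v2=1  v3=0  v4=0  v5=1

Try v1 = False.
  then v2 is forced to True.
Set v3 = False and propagate.
  then v4 is forced to False.
  then v5 is forced to True.
Every clause has at least one true literal under this assignment.
Check each clause:
  1. (v2 \/ v1 \/ ~v4) — v2 is true.
  2. (v1 \/ ~v5 \/ ~v3) — ~v3 is true.
  3. (~v5 \/ v2) — v2 is true.
  4. (v5 \/ ~v3 \/ ~v2) — v5 is true.
  5. (v4 \/ ~v3 \/ ~v1) — ~v3 is true.
  6. (~v1 \/ ~v3) — ~v3 is true.
  7. (~v3 \/ v4) — ~v3 is true.
  8. (v5 \/ v1 \/ ~v4) — ~v4 is true.
  9. (v2 \/ v3 \/ v1) — v2 is true.
  10. (~v4 \/ ~v5 \/ v1) — ~v4 is true.
  11. (~v2 \/ ~v1) — ~v1 is true.
  12. (v3 \/ ~v4 \/ v1) — ~v4 is true.
  13. (~v2 \/ v5 \/ v4) — v5 is true.
  14. (~v1 \/ v5 \/ v4) — v5 is true.
  15. (v2 \/ v1) — v2 is true.
  16. (~v2 \/ v5 \/ ~v1) — v5 is true.
  17. (v5 \/ v3 \/ ~v1) — v5 is true.
  18. (~v1 \/ ~v3 \/ ~v4) — ~v4 is true.
  19. (~v1 \/ ~v5 \/ ~v3) — ~v3 is true.
  20. (~v3 \/ v5) — v5 is true.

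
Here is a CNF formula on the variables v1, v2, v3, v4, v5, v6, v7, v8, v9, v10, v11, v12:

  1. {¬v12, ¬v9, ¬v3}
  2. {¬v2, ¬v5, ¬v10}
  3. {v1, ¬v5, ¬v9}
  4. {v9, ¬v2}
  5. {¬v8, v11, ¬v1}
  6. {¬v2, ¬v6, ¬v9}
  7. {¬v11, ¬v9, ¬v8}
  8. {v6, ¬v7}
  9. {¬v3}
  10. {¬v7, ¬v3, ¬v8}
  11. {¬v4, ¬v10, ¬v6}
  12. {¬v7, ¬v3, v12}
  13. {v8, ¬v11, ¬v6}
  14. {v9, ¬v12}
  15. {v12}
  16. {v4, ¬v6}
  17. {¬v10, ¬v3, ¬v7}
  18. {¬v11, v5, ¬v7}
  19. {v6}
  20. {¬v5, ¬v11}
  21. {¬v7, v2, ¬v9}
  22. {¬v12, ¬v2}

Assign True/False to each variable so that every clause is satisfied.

Unit propagation: (¬v3) forces v3 = False.
Unit propagation: (v12) forces v12 = True.
Unit propagation: (v9) forces v9 = True.
(v6) is a unit clause, so v6 = True.
Unit propagation: (¬v2) forces v2 = False.
The clause (v4) is unit: v4 must be True.
(¬v10) is a unit clause, so v10 = False.
The clause (¬v7) is unit: v7 must be False.
Pure literal: v5 appears only negated; assign v5 = False.
Try v1 = False.
Branch on v8: take v8 = False.
  then v11 is forced to False.
Every clause has at least one true literal under this assignment.

v1=False  v2=False  v3=False  v4=True  v5=False  v6=True  v7=False  v8=False  v9=True  v10=False  v11=False  v12=True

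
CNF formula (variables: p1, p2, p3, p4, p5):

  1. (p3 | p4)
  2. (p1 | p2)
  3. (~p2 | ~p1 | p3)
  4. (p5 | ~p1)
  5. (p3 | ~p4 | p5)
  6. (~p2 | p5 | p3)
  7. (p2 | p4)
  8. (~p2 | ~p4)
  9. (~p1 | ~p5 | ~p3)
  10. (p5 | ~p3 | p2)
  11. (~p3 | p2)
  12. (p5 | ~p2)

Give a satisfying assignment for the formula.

p1=T, p2=F, p3=F, p4=T, p5=T

Set p1 = True and propagate.
  then p5 is forced to True.
  then p3 is forced to False.
  then p4 is forced to True.
  then p2 is forced to False.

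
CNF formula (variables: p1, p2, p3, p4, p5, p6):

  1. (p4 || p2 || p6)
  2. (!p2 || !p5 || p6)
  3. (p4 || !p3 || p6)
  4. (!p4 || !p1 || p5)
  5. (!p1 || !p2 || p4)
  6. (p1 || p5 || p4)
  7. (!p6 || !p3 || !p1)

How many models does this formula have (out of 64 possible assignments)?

Split on p4, then p1.
  p4=1, p1=1: remaining (p2,p3,p5,p6) ∈ {(0,0,1,0); (0,0,1,1); (0,1,1,0); (1,0,1,1)} — 4.
  p4=1, p1=0: p3 free; 7 ways for (p2,p5,p6) × 2^1 = 14.
  p4=0, p1=1: remaining (p2,p3,p5,p6) ∈ {(0,0,0,1); (0,0,1,1)} — 2.
  p4=0, p1=0: remaining (p2,p3,p5,p6) ∈ {(0,0,1,1); (0,1,1,1); (1,0,1,1); (1,1,1,1)} — 4.
Total: 4 + 14 + 2 + 4 = 24.

24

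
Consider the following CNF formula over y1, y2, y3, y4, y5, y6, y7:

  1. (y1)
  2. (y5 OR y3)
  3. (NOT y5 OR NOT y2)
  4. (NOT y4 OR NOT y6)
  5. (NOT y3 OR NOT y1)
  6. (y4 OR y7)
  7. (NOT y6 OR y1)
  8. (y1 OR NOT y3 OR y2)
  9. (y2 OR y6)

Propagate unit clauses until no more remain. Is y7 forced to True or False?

True

Unit clause (y1) sets y1 = True.
From (NOT y3 OR NOT y1) and y1 = True: y3 = False.
(y5 OR y3): since y3 = False, the clause reduces to (y5). y5 = True.
From (NOT y2 OR NOT y5) and y5 = True: y2 = False.
In (y2 OR y6), y2 is now false; y6 must hold, so y6 = True.
(NOT y4 OR NOT y6) with y6 = True leaves only NOT y4, so y4 = False.
(y7 OR y4) with y4 = False leaves only y7, so y7 = True.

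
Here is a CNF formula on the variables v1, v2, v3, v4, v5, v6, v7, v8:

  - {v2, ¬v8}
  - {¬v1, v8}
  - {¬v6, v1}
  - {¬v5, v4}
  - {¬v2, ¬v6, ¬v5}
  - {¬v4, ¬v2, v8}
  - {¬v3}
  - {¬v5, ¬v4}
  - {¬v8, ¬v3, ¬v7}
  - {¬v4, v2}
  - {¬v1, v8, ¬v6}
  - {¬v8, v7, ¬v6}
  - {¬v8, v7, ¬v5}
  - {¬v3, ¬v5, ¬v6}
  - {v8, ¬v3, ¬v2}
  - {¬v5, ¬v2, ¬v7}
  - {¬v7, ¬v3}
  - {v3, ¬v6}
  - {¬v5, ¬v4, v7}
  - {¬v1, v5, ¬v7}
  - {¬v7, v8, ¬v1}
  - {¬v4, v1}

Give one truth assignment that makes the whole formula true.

Unit propagation: (¬v3) forces v3 = False.
(¬v6) is a unit clause, so v6 = False.
Set v1 = False and propagate.
  then v4 is forced to False.
  then v5 is forced to False.
The remaining clauses are satisfied by v2 = True, v7 = False, v8 = False.
Check each clause:
  1. {¬v8, v2} — ¬v8 is true.
  2. {v8, ¬v1} — ¬v1 is true.
  3. {v1, ¬v6} — ¬v6 is true.
  4. {¬v5, v4} — ¬v5 is true.
  5. {¬v6, ¬v5, ¬v2} — ¬v6 is true.
  6. {v8, ¬v2, ¬v4} — ¬v4 is true.
  7. {¬v3} — ¬v3 is true.
  8. {¬v5, ¬v4} — ¬v5 is true.
  9. {¬v7, ¬v8, ¬v3} — ¬v8 is true.
  10. {v2, ¬v4} — v2 is true.
  11. {v8, ¬v1, ¬v6} — ¬v6 is true.
  12. {v7, ¬v8, ¬v6} — ¬v8 is true.
  13. {¬v5, v7, ¬v8} — ¬v8 is true.
  14. {¬v6, ¬v5, ¬v3} — ¬v6 is true.
  15. {¬v2, v8, ¬v3} — ¬v3 is true.
  16. {¬v2, ¬v7, ¬v5} — ¬v7 is true.
  17. {¬v3, ¬v7} — ¬v7 is true.
  18. {v3, ¬v6} — ¬v6 is true.
  19. {v7, ¬v4, ¬v5} — ¬v5 is true.
  20. {¬v7, ¬v1, v5} — ¬v7 is true.
  21. {¬v7, ¬v1, v8} — ¬v7 is true.
  22. {v1, ¬v4} — ¬v4 is true.

v1=False, v2=True, v3=False, v4=False, v5=False, v6=False, v7=False, v8=False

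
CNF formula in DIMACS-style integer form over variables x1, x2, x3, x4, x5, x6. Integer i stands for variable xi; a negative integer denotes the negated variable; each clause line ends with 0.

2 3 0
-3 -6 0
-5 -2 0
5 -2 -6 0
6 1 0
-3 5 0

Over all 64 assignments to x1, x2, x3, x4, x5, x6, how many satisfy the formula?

4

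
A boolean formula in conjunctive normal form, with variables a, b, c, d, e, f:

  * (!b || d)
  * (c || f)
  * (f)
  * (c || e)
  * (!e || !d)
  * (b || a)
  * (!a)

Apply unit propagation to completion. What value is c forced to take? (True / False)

True

(f) is a unit clause: f = True.
(!a) stands alone — a = False.
From (b || a) and a = False: b = True.
In (d || !b), !b is now false; d must hold, so d = True.
From (!e || !d) and d = True: e = False.
(c || e): since e = False, the clause reduces to (c). c = True.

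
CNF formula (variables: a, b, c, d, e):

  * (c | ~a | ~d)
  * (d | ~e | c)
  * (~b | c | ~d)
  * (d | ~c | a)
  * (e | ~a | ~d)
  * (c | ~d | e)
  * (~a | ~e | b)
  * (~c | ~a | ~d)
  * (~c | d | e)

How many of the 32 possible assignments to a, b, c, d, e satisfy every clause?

Split on d, then c.
  d=T, c=T: remaining (a,b,e) ∈ {(F,F,F); (F,F,T); (F,T,F); (F,T,T)} — 4.
  d=T, c=F: remaining (a,b,e) ∈ {(F,F,T)} — 1.
  d=F, c=T: remaining (a,b,e) ∈ {(T,T,T)} — 1.
  d=F, c=F: remaining (a,b,e) ∈ {(F,F,F); (F,T,F); (T,F,F); (T,T,F)} — 4.
Total: 4 + 1 + 1 + 4 = 10.

10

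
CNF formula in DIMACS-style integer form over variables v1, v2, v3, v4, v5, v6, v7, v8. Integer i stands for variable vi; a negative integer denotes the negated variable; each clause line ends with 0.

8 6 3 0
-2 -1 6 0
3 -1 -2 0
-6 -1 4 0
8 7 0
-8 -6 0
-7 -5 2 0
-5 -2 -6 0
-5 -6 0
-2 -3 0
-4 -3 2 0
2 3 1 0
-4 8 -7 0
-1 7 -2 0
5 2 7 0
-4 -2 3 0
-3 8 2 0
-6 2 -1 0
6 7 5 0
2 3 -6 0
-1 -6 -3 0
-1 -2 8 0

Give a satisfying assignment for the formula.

v1 = 0, v2 = 1, v3 = 0, v4 = 0, v5 = 0, v6 = 1, v7 = 1, v8 = 0

Branch on v1: take v1 = False.
Try v2 = True.
  then v3 is forced to False.
  then v4 is forced to False.
Branch on v5: take v5 = False.
The remaining clauses are satisfied by v6 = True, v7 = True, v8 = False.
Every clause has at least one true literal under this assignment.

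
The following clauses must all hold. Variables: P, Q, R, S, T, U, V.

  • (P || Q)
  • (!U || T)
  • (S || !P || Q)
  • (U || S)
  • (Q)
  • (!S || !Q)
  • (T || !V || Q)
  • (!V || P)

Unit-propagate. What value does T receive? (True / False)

True

(Q) is a unit clause: Q = True.
From (!Q || !S) and Q = True: S = False.
In (S || U), S is now false; U must hold, so U = True.
In (T || !U), !U is now false; T must hold, so T = True.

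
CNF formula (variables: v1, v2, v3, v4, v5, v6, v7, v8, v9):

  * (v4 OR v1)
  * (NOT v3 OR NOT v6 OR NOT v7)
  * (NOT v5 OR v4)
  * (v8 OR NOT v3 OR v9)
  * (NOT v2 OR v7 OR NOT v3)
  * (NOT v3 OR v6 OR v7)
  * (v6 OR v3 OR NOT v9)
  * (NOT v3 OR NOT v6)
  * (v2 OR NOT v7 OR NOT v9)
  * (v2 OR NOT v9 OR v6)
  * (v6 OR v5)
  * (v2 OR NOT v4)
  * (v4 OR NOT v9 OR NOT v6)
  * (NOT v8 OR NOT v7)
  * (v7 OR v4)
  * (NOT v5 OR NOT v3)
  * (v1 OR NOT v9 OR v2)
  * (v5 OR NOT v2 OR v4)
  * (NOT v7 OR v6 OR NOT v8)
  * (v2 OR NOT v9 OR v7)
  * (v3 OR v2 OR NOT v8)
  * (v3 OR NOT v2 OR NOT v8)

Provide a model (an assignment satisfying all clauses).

Branch on v1: take v1 = False.
  then v4 is forced to True.
  then v2 is forced to True.
For the remaining variables, v3 = False, v5 = False, v6 = True, v7 = True, v8 = False, v9 = False works.

v1=False, v2=True, v3=False, v4=True, v5=False, v6=True, v7=True, v8=False, v9=False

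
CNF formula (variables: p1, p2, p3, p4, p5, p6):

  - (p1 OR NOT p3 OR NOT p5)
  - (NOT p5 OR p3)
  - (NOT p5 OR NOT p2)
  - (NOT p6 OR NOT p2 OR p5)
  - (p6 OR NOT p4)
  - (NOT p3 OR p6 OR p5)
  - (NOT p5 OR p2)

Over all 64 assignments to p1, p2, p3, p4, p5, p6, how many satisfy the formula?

Case analysis on p5 and p2:
  p5=T, p2=T: a clause becomes empty — 0.
  p5=T, p2=F: a clause becomes empty — 0.
  p5=F, p2=T: remaining (p1,p3,p4,p6) ∈ {(F,F,F,F); (T,F,F,F)} — 2.
  p5=F, p2=F: p1 free; 5 ways for (p3,p4,p6) × 2^1 = 10.
Total: 0 + 0 + 2 + 10 = 12.

12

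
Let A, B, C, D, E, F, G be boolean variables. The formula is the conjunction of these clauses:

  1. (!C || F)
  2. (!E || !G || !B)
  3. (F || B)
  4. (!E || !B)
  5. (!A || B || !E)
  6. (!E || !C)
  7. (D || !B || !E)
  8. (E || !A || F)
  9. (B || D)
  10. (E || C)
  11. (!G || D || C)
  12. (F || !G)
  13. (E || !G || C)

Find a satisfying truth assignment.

Pure literal: D appears only positively; assign D = True.
Pure literal: F appears only positively; assign F = True.
Set A = True and propagate.
Try B = False.
  then E is forced to False.
  then C is forced to True.
G is now unconstrained; take G = False.

A=1  B=0  C=1  D=1  E=0  F=1  G=0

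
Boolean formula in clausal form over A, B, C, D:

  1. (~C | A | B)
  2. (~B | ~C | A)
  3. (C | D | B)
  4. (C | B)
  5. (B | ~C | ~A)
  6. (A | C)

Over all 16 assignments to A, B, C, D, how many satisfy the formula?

Satisfying assignments:
  A=1 B=1 C=0 D=0
  A=1 B=1 C=0 D=1
  A=1 B=1 C=1 D=0
  A=1 B=1 C=1 D=1
Count: 4.

4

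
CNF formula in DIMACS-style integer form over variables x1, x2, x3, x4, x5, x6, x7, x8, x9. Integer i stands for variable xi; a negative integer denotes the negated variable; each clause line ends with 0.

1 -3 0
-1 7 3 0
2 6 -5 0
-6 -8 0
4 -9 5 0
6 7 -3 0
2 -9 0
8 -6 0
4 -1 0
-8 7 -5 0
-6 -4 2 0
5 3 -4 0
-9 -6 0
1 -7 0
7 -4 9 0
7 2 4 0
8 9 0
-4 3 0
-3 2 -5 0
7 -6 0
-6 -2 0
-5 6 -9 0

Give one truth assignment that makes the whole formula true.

x1=T, x2=T, x3=T, x4=T, x5=F, x6=F, x7=T, x8=T, x9=F

Check each clause:
  1. (x1 | ~x3) — x1 is true.
  2. (~x1 | x3 | x7) — x3 is true.
  3. (x6 | ~x5 | x2) — x2 is true.
  4. (~x6 | ~x8) — ~x6 is true.
  5. (~x9 | x4 | x5) — x4 is true.
  6. (x6 | x7 | ~x3) — x7 is true.
  7. (x2 | ~x9) — x2 is true.
  8. (~x6 | x8) — x8 is true.
  9. (x4 | ~x1) — x4 is true.
  10. (~x8 | x7 | ~x5) — ~x5 is true.
  11. (~x4 | ~x6 | x2) — ~x6 is true.
  12. (~x4 | x3 | x5) — x3 is true.
  13. (~x9 | ~x6) — ~x6 is true.
  14. (x1 | ~x7) — x1 is true.
  15. (x9 | ~x4 | x7) — x7 is true.
  16. (x7 | x4 | x2) — x2 is true.
  17. (x8 | x9) — x8 is true.
  18. (x3 | ~x4) — x3 is true.
  19. (x2 | ~x5 | ~x3) — x2 is true.
  20. (x7 | ~x6) — ~x6 is true.
  21. (~x6 | ~x2) — ~x6 is true.
  22. (~x9 | ~x5 | x6) — ~x5 is true.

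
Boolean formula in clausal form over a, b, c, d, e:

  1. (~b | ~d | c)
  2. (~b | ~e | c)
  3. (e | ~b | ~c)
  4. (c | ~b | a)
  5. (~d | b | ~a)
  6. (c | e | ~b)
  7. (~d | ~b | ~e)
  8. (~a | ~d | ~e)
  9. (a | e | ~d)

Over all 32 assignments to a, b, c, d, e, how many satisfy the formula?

12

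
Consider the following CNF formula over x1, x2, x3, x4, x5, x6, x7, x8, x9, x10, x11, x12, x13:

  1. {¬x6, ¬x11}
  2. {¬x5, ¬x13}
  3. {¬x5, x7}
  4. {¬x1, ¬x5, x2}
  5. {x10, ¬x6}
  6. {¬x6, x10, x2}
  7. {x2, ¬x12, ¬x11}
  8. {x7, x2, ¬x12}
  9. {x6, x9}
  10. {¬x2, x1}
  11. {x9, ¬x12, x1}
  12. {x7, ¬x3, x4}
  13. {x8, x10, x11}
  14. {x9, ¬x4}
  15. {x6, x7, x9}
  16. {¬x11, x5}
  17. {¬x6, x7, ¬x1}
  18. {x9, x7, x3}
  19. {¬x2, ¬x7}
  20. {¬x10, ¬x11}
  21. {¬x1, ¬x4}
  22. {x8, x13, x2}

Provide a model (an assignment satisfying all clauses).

x1 = T, x2 = F, x3 = F, x4 = F, x5 = F, x6 = F, x7 = T, x8 = T, x9 = T, x10 = T, x11 = F, x12 = T, x13 = F

Check each clause:
  1. {¬x11, ¬x6} — ¬x6 is true.
  2. {¬x5, ¬x13} — ¬x13 is true.
  3. {¬x5, x7} — ¬x5 is true.
  4. {x2, ¬x5, ¬x1} — ¬x5 is true.
  5. {¬x6, x10} — x10 is true.
  6. {¬x6, x10, x2} — x10 is true.
  7. {¬x11, x2, ¬x12} — ¬x11 is true.
  8. {¬x12, x2, x7} — x7 is true.
  9. {x6, x9} — x9 is true.
  10. {¬x2, x1} — x1 is true.
  11. {¬x12, x1, x9} — x9 is true.
  12. {x7, ¬x3, x4} — ¬x3 is true.
  13. {x10, x8, x11} — x8 is true.
  14. {x9, ¬x4} — x9 is true.
  15. {x6, x7, x9} — x9 is true.
  16. {x5, ¬x11} — ¬x11 is true.
  17. {x7, ¬x1, ¬x6} — ¬x6 is true.
  18. {x7, x9, x3} — x9 is true.
  19. {¬x2, ¬x7} — ¬x2 is true.
  20. {¬x11, ¬x10} — ¬x11 is true.
  21. {¬x1, ¬x4} — ¬x4 is true.
  22. {x13, x2, x8} — x8 is true.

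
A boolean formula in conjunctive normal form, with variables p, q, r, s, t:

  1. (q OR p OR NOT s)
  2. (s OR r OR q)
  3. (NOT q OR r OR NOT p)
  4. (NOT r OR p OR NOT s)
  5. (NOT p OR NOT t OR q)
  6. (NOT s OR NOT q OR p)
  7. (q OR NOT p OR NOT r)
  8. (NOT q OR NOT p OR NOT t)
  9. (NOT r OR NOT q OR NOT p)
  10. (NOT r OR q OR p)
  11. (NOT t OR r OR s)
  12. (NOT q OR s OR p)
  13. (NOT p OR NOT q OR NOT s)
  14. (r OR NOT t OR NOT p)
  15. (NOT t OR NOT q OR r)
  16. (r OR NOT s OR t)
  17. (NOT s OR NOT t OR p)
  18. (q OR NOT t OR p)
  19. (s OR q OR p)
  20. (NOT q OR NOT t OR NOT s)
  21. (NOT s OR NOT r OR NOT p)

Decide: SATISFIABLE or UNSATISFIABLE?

UNSATISFIABLE

p = True:
  q = True:
    propagation gives r=True; an empty clause results — contradiction.
  q = False:
    propagation gives t=False, r=False, s=True; an empty clause results — contradiction.
p = False:
  s = True:
    propagation gives q=True; an empty clause results — contradiction.
  s = False:
    propagation gives q=False; an empty clause results — contradiction.
Every branch closes, so no satisfying assignment exists.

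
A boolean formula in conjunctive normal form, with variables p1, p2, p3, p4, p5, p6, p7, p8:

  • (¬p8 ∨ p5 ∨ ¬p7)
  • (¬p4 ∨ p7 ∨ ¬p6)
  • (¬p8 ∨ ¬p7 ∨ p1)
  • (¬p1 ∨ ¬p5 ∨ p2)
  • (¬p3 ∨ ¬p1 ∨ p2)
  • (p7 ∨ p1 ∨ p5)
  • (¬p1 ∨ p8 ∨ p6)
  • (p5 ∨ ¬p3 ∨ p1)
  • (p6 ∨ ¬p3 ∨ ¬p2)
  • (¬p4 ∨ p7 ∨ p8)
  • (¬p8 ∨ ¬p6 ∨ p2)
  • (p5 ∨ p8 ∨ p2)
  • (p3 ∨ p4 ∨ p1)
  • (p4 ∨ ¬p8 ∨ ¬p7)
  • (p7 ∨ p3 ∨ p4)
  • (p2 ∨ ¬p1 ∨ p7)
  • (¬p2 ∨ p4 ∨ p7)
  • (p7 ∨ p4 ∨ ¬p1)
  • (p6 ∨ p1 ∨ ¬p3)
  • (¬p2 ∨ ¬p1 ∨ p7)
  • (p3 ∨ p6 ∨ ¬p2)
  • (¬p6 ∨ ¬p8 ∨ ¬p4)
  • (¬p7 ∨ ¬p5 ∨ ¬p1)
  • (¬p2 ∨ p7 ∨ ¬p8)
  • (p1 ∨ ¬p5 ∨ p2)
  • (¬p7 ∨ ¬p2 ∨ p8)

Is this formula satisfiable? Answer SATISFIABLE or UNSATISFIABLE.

UNSATISFIABLE

p7 = True:
  p1 = True:
    propagation gives p5=False, p8=False, p6=True, p2=True; an empty clause results — contradiction.
  p1 = False:
    propagation gives p8=False, p2=False, p5=True; an empty clause results — contradiction.
p7 = False:
  p1 = True:
    propagation gives p2=True; an empty clause results — contradiction.
  p1 = False:
    propagation gives p5=True, p2=True, p4=True, p6=False; an empty clause results — contradiction.
Every branch closes, so no satisfying assignment exists.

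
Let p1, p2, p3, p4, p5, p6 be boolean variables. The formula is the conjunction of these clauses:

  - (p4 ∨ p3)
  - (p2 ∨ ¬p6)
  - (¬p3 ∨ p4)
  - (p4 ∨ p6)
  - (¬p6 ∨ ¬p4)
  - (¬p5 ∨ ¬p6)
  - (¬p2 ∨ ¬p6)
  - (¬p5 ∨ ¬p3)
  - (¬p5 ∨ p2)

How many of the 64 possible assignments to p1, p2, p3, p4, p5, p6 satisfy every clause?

10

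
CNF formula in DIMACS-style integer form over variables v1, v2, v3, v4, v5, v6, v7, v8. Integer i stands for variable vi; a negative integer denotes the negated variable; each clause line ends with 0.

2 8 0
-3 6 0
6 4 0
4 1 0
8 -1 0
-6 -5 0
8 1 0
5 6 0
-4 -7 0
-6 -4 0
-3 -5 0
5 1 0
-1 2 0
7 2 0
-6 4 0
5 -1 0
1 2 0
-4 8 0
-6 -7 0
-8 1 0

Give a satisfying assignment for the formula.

v1=T, v2=T, v3=F, v4=T, v5=T, v6=F, v7=F, v8=T

Pure literal: v2 appears only positively; assign v2 = True.
Pure literal: v3 appears only negated; assign v3 = False.
Branch on v1: take v1 = True.
  then v8 is forced to True.
  then v5 is forced to True.
  then v6 is forced to False.
  then v4 is forced to True.
  then v7 is forced to False.
Check each clause:
  1. (v2 \/ v8) — v8 is true.
  2. (v6 \/ ~v3) — ~v3 is true.
  3. (v6 \/ v4) — v4 is true.
  4. (v1 \/ v4) — v1 is true.
  5. (~v1 \/ v8) — v8 is true.
  6. (~v5 \/ ~v6) — ~v6 is true.
  7. (v8 \/ v1) — v8 is true.
  8. (v5 \/ v6) — v5 is true.
  9. (~v7 \/ ~v4) — ~v7 is true.
  10. (~v6 \/ ~v4) — ~v6 is true.
  11. (~v5 \/ ~v3) — ~v3 is true.
  12. (v5 \/ v1) — v1 is true.
  13. (v2 \/ ~v1) — v2 is true.
  14. (v7 \/ v2) — v2 is true.
  15. (~v6 \/ v4) — ~v6 is true.
  16. (~v1 \/ v5) — v5 is true.
  17. (v2 \/ v1) — v1 is true.
  18. (~v4 \/ v8) — v8 is true.
  19. (~v6 \/ ~v7) — ~v7 is true.
  20. (v1 \/ ~v8) — v1 is true.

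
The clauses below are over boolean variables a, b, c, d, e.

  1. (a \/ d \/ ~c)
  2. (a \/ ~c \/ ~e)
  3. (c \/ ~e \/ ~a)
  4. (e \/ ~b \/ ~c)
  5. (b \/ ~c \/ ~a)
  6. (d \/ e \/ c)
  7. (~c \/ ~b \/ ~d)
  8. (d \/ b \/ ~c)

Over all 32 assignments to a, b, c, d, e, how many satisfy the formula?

Case analysis on c and a:
  c=T, a=T: remaining (b,d,e) ∈ {(T,F,T)} — 1.
  c=T, a=F: remaining (b,d,e) ∈ {(F,T,F)} — 1.
  c=F, a=T: remaining (b,d,e) ∈ {(F,T,F); (T,T,F)} — 2.
  c=F, a=F: b free; 3 ways for (d,e) × 2^1 = 6.
Total: 1 + 1 + 2 + 6 = 10.

10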